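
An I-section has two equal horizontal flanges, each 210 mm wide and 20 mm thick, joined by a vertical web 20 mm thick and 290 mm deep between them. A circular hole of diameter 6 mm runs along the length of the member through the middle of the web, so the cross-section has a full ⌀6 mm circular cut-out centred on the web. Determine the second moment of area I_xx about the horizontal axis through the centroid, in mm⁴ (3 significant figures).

I_xx ≈ 2.43 × 10⁸ mm⁴

Break the section into simple shapes (no overlaps), measuring from the bottom-left corner of the bounding box.
Bottom flange: 210 × 20, A = 4 200 mm², y = 10 mm, Ī = 140 000 mm⁴.
Web: 20 × 290, A = 5 800 mm², y = 165 mm, Ī = 40 648 333 mm⁴.
Top flange: 210 × 20, A = 4 200 mm², y = 320 mm, Ī = 140 000 mm⁴.
Hole (subtracted): ⌀6, A = 28.274 mm², y = 165 mm, Ī = 63.617 mm⁴.
By symmetry the centroid is at mid-height, ȳ = 165 mm.
Transfer each piece to the horizontal axis through the centroid using Ī + A·d² with d = y − 165:
  bottom flange: d = -155 mm → contributes +101 045 000 mm⁴
  web: d = 0 mm → contributes +40 648 333 mm⁴
  top flange: d = 155 mm → contributes +101 045 000 mm⁴
  hole: d = 0 mm → contributes −63.617 mm⁴
Total I = 242 738 270 mm⁴.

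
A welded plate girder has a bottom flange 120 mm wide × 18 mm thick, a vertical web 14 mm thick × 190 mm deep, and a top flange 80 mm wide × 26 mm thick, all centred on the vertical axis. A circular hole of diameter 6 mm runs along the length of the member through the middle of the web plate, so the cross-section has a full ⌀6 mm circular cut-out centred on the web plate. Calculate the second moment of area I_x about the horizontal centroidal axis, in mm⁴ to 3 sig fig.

Split into non-overlapping primitives; take the origin at the lower-left of the bounding box.
Bottom plate: 120 × 18, A = 2 160 mm², y = 9 mm, Ī = 58 320 mm⁴.
Web plate: 14 × 190, A = 2 660 mm², y = 113 mm, Ī = 8 002 167 mm⁴.
Top plate: 80 × 26, A = 2 080 mm², y = 221 mm, Ī = 117 173 mm⁴.
Hole (subtracted): ⌀6, A = 28.274 mm², y = 113 mm, Ī = 63.617 mm⁴.
Centroid: ȳ = ΣA·y / ΣA = 113 mm.
Transfer each piece to the horizontal centroidal axis using Ī + A·d² with d = y − 113:
  bottom plate: d = -104 mm → contributes +23 420 880 mm⁴
  web plate: d = 0 mm → contributes +8 002 167 mm⁴
  top plate: d = 108 mm → contributes +24 378 293 mm⁴
  hole: d = 0 mm → contributes −63.617 mm⁴
Total I = 55 801 276 mm⁴.

I_x ≈ 5.58 × 10⁷ mm⁴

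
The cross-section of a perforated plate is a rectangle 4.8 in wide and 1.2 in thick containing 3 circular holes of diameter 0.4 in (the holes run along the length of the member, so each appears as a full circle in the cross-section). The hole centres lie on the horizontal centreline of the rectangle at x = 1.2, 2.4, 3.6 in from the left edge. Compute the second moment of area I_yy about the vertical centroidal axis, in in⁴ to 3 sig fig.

Treat the section as a set of non-overlapping primitives; coordinates are from the bounding-box lower-left.
Plate: 4.8 × 1.2, A = 5.76 in², x = 2.4 in, Ī = 11.059 in⁴.
Hole 1 (subtracted): ⌀0.4, A = 0.12566 in², x = 1.2 in, Ī = 0.0012566 in⁴.
Hole 2 (subtracted): ⌀0.4, A = 0.12566 in², x = 2.4 in, Ī = 0.0012566 in⁴.
Hole 3 (subtracted): ⌀0.4, A = 0.12566 in², x = 3.6 in, Ī = 0.0012566 in⁴.
By symmetry the centroid is at mid-width, x̄ = 2.4 in.
Transfer each piece to the vertical centroidal axis using Ī + A·d² with d = x − 2.4:
  plate: d = 0 in → contributes +11.059 in⁴
  hole 1: d = -1.2 in → contributes −0.18221 in⁴
  hole 2: d = 0 in → contributes −0.0012566 in⁴
  hole 3: d = 1.2 in → contributes −0.18221 in⁴
Total I = 10.694 in⁴.

I_yy ≈ 10.7 in⁴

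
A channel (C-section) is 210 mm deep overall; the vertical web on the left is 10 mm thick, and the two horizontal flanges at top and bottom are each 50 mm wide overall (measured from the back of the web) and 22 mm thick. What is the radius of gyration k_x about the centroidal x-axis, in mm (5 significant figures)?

k_x ≈ 77.760 mm

Treat the section as a set of non-overlapping primitives; coordinates are from the bounding-box lower-left.
Web: 10 × 210, A = 2 100 mm², y = 105 mm, Ī = 7 717 500 mm⁴.
Top flange (beyond web): 40 × 22, A = 880 mm², y = 199 mm, Ī = 35493.33 mm⁴.
Bottom flange (beyond web): 40 × 22, A = 880 mm², y = 11 mm, Ī = 35493.33 mm⁴.
By symmetry the centroid is at mid-height, ȳ = 105 mm.
Transfer each piece to the centroidal x-axis using Ī + A·d² with d = y − 105:
  web: d = 0 mm → contributes +7 717 500 mm⁴
  top flange (beyond web): d = 94 mm → contributes +7 811 173 mm⁴
  bottom flange (beyond web): d = -94 mm → contributes +7 811 173 mm⁴
Total I = 23 339 847 mm⁴.
Radius of gyration: k = √(I/A) = √(23 339 847 / 3 860) = 77.75984 mm.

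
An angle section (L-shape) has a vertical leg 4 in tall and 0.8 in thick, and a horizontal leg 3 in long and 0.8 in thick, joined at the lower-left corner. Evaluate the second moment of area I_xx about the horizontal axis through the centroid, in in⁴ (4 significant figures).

Break the section into simple shapes (no overlaps), measuring from the bottom-left corner of the bounding box.
Vertical leg: 0.8 × 4, A = 3.2 in², y = 2 in, Ī = 4.26667 in⁴.
Horizontal leg (remainder): 2.2 × 0.8, A = 1.76 in², y = 0.4 in, Ī = 0.0938667 in⁴.
Centroid: ȳ = ΣA·y / ΣA = 1.43226 in.
Transfer each piece to the horizontal axis through the centroid using Ī + A·d² with d = y − 1.43226:
  vertical leg: d = 0.567742 in → contributes +5.29813 in⁴
  horizontal leg (remainder): d = -1.03226 in → contributes +1.96925 in⁴
Total I = 7.26737 in⁴.

I_xx ≈ 7.267 in⁴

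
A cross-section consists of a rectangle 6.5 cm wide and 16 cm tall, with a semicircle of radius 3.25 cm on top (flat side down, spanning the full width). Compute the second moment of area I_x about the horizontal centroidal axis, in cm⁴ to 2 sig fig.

Break the section into simple shapes (no overlaps), measuring from the bottom-left corner of the bounding box.
Rectangular body: 6.5 × 16, A = 104 cm², y = 8 cm, Ī = 2 219 cm⁴.
Semicircular cap: semicircle r = 3.25, A = 16.59 cm², y = 17.38 cm, Ī = 12.25 cm⁴.
Centroid: ȳ = ΣA·y / ΣA = 9.29 cm.
Transfer each piece to the horizontal centroidal axis using Ī + A·d² with d = y − 9.29:
  rectangular body: d = -1.29 cm → contributes +2 392 cm⁴
  semicircular cap: d = 8.089 cm → contributes +1 098 cm⁴
Total I = 3 490 cm⁴.

I_x ≈ 3500 cm⁴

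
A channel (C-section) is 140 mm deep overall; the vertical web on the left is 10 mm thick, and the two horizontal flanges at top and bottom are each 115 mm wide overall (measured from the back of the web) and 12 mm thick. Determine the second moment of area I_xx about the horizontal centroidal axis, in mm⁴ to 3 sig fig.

I_xx ≈ 1.26 × 10⁷ mm⁴

Decompose the section into non-overlapping parts with the origin at the bottom-left of its bounding rectangle.
Web: 10 × 140, A = 1 400 mm², y = 70 mm, Ī = 2 286 667 mm⁴.
Top flange (beyond web): 105 × 12, A = 1 260 mm², y = 134 mm, Ī = 15 120 mm⁴.
Bottom flange (beyond web): 105 × 12, A = 1 260 mm², y = 6 mm, Ī = 15 120 mm⁴.
By symmetry the centroid is at mid-height, ȳ = 70 mm.
Transfer each piece to the horizontal centroidal axis using Ī + A·d² with d = y − 70:
  web: d = 0 mm → contributes +2 286 667 mm⁴
  top flange (beyond web): d = 64 mm → contributes +5 176 080 mm⁴
  bottom flange (beyond web): d = -64 mm → contributes +5 176 080 mm⁴
Total I = 12 638 827 mm⁴.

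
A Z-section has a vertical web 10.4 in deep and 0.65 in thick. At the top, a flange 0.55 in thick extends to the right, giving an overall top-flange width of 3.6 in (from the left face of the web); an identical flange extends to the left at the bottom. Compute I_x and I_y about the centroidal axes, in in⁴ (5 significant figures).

Split into non-overlapping primitives; take the origin at the lower-left of the bounding box.
Web: 0.65 × 10.4, A = 6.76 in², y = 5.2 in, Ī = 60.93013 in⁴.
Top flange (beyond web): 2.95 × 0.55, A = 1.6225 in², y = 10.125 in, Ī = 0.04090052 in⁴.
Bottom flange (beyond web): 2.95 × 0.55, A = 1.6225 in², y = 0.275 in, Ī = 0.04090052 in⁴.
Centroid: ȳ = ΣA·y / ΣA = 5.2 in.
Transfer each piece to the centroidal x-axis using Ī + A·d² with d = y − 5.2:
  web: d = 0 in → contributes +60.93013 in⁴
  top flange (beyond web): d = 4.925 in → contributes +39.39565 in⁴
  bottom flange (beyond web): d = -4.925 in → contributes +39.39565 in⁴
Total I = 139.7214 in⁴.
For the y-axis: x̄ = 3.275 in.
Repeating about the centroidal y-axis gives I_y = 13.10511 in⁴.

I_x ≈ 139.72 in⁴, I_y ≈ 13.105 in⁴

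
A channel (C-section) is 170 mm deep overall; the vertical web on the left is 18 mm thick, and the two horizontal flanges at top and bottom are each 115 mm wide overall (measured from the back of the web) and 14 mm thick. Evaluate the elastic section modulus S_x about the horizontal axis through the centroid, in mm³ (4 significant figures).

Treat the section as a set of non-overlapping primitives; coordinates are from the bounding-box lower-left.
Web: 18 × 170, A = 3 060 mm², y = 85 mm, Ī = 7 369 500 mm⁴.
Top flange (beyond web): 97 × 14, A = 1 358 mm², y = 163 mm, Ī = 22180.7 mm⁴.
Bottom flange (beyond web): 97 × 14, A = 1 358 mm², y = 7 mm, Ī = 22180.7 mm⁴.
By symmetry the centroid is at mid-height, ȳ = 85 mm.
Transfer each piece to the horizontal axis through the centroid using Ī + A·d² with d = y − 85:
  web: d = 0 mm → contributes +7 369 500 mm⁴
  top flange (beyond web): d = 78 mm → contributes +8 284 253 mm⁴
  bottom flange (beyond web): d = -78 mm → contributes +8 284 253 mm⁴
Total I = 23 938 005 mm⁴.
Extreme fibre distance c = 85 mm; S = I/c = 281 624 mm³.

S_x ≈ 2.816 × 10⁵ mm³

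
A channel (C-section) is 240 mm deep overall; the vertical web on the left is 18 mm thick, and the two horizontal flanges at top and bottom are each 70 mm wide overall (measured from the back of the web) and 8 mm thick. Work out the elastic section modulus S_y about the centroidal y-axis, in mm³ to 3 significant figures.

Decompose the section into non-overlapping parts with the origin at the bottom-left of its bounding rectangle.
Web: 18 × 240, A = 4 320 mm², x = 9 mm, Ī = 116 640 mm⁴.
Top flange (beyond web): 52 × 8, A = 416 mm², x = 44 mm, Ī = 93 739 mm⁴.
Bottom flange (beyond web): 52 × 8, A = 416 mm², x = 44 mm, Ī = 93 739 mm⁴.
Centroid: x̄ = ΣA·x / ΣA = 14.652 mm.
Transfer each piece to the centroidal y-axis using Ī + A·d² with d = x − 14.652:
  web: d = -5.6522 mm → contributes +254 651 mm⁴
  top flange (beyond web): d = 29.348 mm → contributes +452 037 mm⁴
  bottom flange (beyond web): d = 29.348 mm → contributes +452 037 mm⁴
Total I = 1 158 726 mm⁴.
Extreme fibre distance c = 55.348 mm; S = I/c = 20 935 mm³.

S_y ≈ 2.09 × 10⁴ mm³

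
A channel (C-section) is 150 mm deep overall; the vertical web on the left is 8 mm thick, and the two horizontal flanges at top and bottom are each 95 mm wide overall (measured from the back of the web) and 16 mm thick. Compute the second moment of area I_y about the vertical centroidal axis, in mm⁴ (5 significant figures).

Break the section into simple shapes (no overlaps), measuring from the bottom-left corner of the bounding box.
Web: 8 × 150, A = 1 200 mm², x = 4 mm, Ī = 6 400 mm⁴.
Top flange (beyond web): 87 × 16, A = 1 392 mm², x = 51.5 mm, Ī = 878 004 mm⁴.
Bottom flange (beyond web): 87 × 16, A = 1 392 mm², x = 51.5 mm, Ī = 878 004 mm⁴.
Centroid: x̄ = ΣA·x / ΣA = 37.19277 mm.
Transfer each piece to the vertical centroidal axis using Ī + A·d² with d = x − 37.19277:
  web: d = -33.19277 mm → contributes +1 328 512 mm⁴
  top flange (beyond web): d = 14.30723 mm → contributes +1 162 942 mm⁴
  bottom flange (beyond web): d = 14.30723 mm → contributes +1 162 942 mm⁴
Total I = 3 654 396 mm⁴.

I_y ≈ 3.6544 × 10⁶ mm⁴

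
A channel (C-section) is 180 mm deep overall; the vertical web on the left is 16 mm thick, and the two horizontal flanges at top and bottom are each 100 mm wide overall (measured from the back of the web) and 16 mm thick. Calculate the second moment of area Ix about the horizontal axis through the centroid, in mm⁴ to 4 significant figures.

Split into non-overlapping primitives; take the origin at the lower-left of the bounding box.
Web: 16 × 180, A = 2 880 mm², y = 90 mm, Ī = 7 776 000 mm⁴.
Top flange (beyond web): 84 × 16, A = 1 344 mm², y = 172 mm, Ī = 28 672 mm⁴.
Bottom flange (beyond web): 84 × 16, A = 1 344 mm², y = 8 mm, Ī = 28 672 mm⁴.
By symmetry the centroid is at mid-height, ȳ = 90 mm.
Transfer each piece to the horizontal axis through the centroid using Ī + A·d² with d = y − 90:
  web: d = 0 mm → contributes +7 776 000 mm⁴
  top flange (beyond web): d = 82 mm → contributes +9 065 728 mm⁴
  bottom flange (beyond web): d = -82 mm → contributes +9 065 728 mm⁴
Total I = 25 907 456 mm⁴.

Ix ≈ 2.591 × 10⁷ mm⁴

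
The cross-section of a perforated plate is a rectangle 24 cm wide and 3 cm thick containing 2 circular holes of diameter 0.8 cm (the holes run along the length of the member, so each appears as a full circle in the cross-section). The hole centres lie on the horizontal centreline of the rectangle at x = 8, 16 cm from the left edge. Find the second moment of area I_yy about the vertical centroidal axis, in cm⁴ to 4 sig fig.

Break the section into simple shapes (no overlaps), measuring from the bottom-left corner of the bounding box.
Plate: 24 × 3, A = 72 cm², x = 12 cm, Ī = 3 456 cm⁴.
Hole 1 (subtracted): ⌀0.8, A = 0.502655 cm², x = 8 cm, Ī = 0.0201062 cm⁴.
Hole 2 (subtracted): ⌀0.8, A = 0.502655 cm², x = 16 cm, Ī = 0.0201062 cm⁴.
By symmetry the centroid is at mid-width, x̄ = 12 cm.
Transfer each piece to the vertical centroidal axis using Ī + A·d² with d = x − 12:
  plate: d = 0 cm → contributes +3 456 cm⁴
  hole 1: d = -4 cm → contributes −8.06258 cm⁴
  hole 2: d = 4 cm → contributes −8.06258 cm⁴
Total I = 3439.87 cm⁴.

I_yy ≈ 3440 cm⁴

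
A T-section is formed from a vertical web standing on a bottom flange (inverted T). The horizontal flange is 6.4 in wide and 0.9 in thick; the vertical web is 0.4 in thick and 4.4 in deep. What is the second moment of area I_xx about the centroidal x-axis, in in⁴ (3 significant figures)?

Break the section into simple shapes (no overlaps), measuring from the bottom-left corner of the bounding box.
Flange: 6.4 × 0.9, A = 5.76 in², y = 0.45 in, Ī = 0.3888 in⁴.
Web: 0.4 × 4.4, A = 1.76 in², y = 3.1 in, Ī = 2.8395 in⁴.
Centroid: ȳ = ΣA·y / ΣA = 1.0702 in.
Transfer each piece to the centroidal x-axis using Ī + A·d² with d = y − 1.0702:
  flange: d = -0.62021 in → contributes +2.6045 in⁴
  web: d = 2.0298 in → contributes +10.091 in⁴
Total I = 12.695 in⁴.

I_xx ≈ 12.7 in⁴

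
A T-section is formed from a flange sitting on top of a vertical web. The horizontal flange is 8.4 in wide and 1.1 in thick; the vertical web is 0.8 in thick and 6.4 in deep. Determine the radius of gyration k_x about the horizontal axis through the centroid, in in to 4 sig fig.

k_x ≈ 2.123 in

Split into non-overlapping primitives; take the origin at the lower-left of the bounding box.
Flange: 8.4 × 1.1, A = 9.24 in², y = 6.95 in, Ī = 0.9317 in⁴.
Web: 0.8 × 6.4, A = 5.12 in², y = 3.2 in, Ī = 17.4763 in⁴.
Centroid: ȳ = ΣA·y / ΣA = 5.61295 in.
Transfer each piece to the horizontal axis through the centroid using Ī + A·d² with d = y − 5.61295:
  flange: d = 1.33705 in → contributes +17.45 in⁴
  web: d = -2.41295 in → contributes +47.2866 in⁴
Total I = 64.7367 in⁴.
Radius of gyration: k = √(I/A) = √(64.7367 / 14.36) = 2.12323 in.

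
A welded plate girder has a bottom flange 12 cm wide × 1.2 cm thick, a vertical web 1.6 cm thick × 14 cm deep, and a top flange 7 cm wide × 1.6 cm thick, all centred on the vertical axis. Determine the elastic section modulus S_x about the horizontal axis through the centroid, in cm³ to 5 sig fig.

S_x ≈ 206.73 cm³

Decompose the section into non-overlapping parts with the origin at the bottom-left of its bounding rectangle.
Bottom plate: 12 × 1.2, A = 14.4 cm², y = 0.6 cm, Ī = 1.728 cm⁴.
Web plate: 1.6 × 14, A = 22.4 cm², y = 8.2 cm, Ī = 365.8667 cm⁴.
Top plate: 7 × 1.6, A = 11.2 cm², y = 16 cm, Ī = 2.389333 cm⁴.
Centroid: ȳ = ΣA·y / ΣA = 7.74 cm.
Transfer each piece to the horizontal axis through the centroid using Ī + A·d² with d = y − 7.74:
  bottom plate: d = -7.14 cm → contributes +735.8342 cm⁴
  web plate: d = 0.46 cm → contributes +370.6065 cm⁴
  top plate: d = 8.26 cm → contributes +766.5385 cm⁴
Total I = 1872.979 cm⁴.
Extreme fibre distance c = 9.06 cm; S = I/c = 206.7306 cm³.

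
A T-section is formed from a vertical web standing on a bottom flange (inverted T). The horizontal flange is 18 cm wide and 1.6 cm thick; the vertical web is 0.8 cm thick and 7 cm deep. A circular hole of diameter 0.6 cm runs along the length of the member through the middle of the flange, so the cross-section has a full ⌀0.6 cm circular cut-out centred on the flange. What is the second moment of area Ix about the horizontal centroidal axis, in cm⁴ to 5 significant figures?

Treat the section as a set of non-overlapping primitives; coordinates are from the bounding-box lower-left.
Flange: 18 × 1.6, A = 28.8 cm², y = 0.8 cm, Ī = 6.144 cm⁴.
Web: 0.8 × 7, A = 5.6 cm², y = 5.1 cm, Ī = 22.86667 cm⁴.
Hole (subtracted): ⌀0.6, A = 0.2827433 cm², y = 0.8 cm, Ī = 0.006361725 cm⁴.
Centroid: ȳ = ΣA·y / ΣA = 1.505801 cm.
Transfer each piece to the horizontal centroidal axis using Ī + A·d² with d = y − 1.505801:
  flange: d = -0.7058012 cm → contributes +20.49087 cm⁴
  web: d = 3.594199 cm → contributes +95.20895 cm⁴
  hole: d = -0.7058012 cm → contributes −0.1472118 cm⁴
Total I = 115.5526 cm⁴.

Ix ≈ 115.55 cm⁴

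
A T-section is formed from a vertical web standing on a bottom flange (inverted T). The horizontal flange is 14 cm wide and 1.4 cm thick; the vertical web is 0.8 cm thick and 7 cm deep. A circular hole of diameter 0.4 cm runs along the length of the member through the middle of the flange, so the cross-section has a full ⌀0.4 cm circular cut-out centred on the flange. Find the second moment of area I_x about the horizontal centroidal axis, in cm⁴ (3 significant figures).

Split into non-overlapping primitives; take the origin at the lower-left of the bounding box.
Flange: 14 × 1.4, A = 19.6 cm², y = 0.7 cm, Ī = 3.2013 cm⁴.
Web: 0.8 × 7, A = 5.6 cm², y = 4.9 cm, Ī = 22.867 cm⁴.
Hole (subtracted): ⌀0.4, A = 0.12566 cm², y = 0.7 cm, Ī = 0.0012566 cm⁴.
Centroid: ȳ = ΣA·y / ΣA = 1.638 cm.
Transfer each piece to the horizontal centroidal axis using Ī + A·d² with d = y − 1.638:
  flange: d = -0.93801 cm → contributes +20.447 cm⁴
  web: d = 3.262 cm → contributes +82.454 cm⁴
  hole: d = -0.93801 cm → contributes −0.11182 cm⁴
Total I = 102.79 cm⁴.

I_x ≈ 103 cm⁴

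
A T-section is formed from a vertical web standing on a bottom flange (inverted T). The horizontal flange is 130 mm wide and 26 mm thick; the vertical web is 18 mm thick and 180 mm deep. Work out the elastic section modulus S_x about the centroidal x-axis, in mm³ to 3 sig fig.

Split into non-overlapping primitives; take the origin at the lower-left of the bounding box.
Flange: 130 × 26, A = 3 380 mm², y = 13 mm, Ī = 190 407 mm⁴.
Web: 18 × 180, A = 3 240 mm², y = 116 mm, Ī = 8 748 000 mm⁴.
Centroid: ȳ = ΣA·y / ΣA = 63.411 mm.
Transfer each piece to the centroidal x-axis using Ī + A·d² with d = y − 63.411:
  flange: d = -50.411 mm → contributes +8 779 853 mm⁴
  web: d = 52.589 mm → contributes +17 708 596 mm⁴
Total I = 26 488 449 mm⁴.
Extreme fibre distance c = 142.59 mm; S = I/c = 185 768 mm³.

S_x ≈ 1.86 × 10⁵ mm³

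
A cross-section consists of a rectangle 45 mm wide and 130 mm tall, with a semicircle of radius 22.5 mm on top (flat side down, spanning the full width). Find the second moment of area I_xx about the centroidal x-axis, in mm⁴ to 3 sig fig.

Split into non-overlapping primitives; take the origin at the lower-left of the bounding box.
Rectangular body: 45 × 130, A = 5 850 mm², y = 65 mm, Ī = 8 238 750 mm⁴.
Semicircular cap: semicircle r = 22.5, A = 795.22 mm², y = 139.55 mm, Ī = 28 130 mm⁴.
Centroid: ȳ = ΣA·y / ΣA = 73.921 mm.
Transfer each piece to the centroidal x-axis using Ī + A·d² with d = y − 73.921:
  rectangular body: d = -8.9211 mm → contributes +8 704 330 mm⁴
  semicircular cap: d = 65.628 mm → contributes +3 453 169 mm⁴
Total I = 12 157 499 mm⁴.

I_xx ≈ 1.22 × 10⁷ mm⁴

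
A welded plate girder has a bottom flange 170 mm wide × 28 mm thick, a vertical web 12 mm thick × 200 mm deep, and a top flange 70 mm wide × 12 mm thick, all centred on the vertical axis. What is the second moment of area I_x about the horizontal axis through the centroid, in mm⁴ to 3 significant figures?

Decompose the section into non-overlapping parts with the origin at the bottom-left of its bounding rectangle.
Bottom plate: 170 × 28, A = 4 760 mm², y = 14 mm, Ī = 310 987 mm⁴.
Web plate: 12 × 200, A = 2 400 mm², y = 128 mm, Ī = 8 000 000 mm⁴.
Top plate: 70 × 12, A = 840 mm², y = 234 mm, Ī = 10 080 mm⁴.
Centroid: ȳ = ΣA·y / ΣA = 71.3 mm.
Transfer each piece to the horizontal axis through the centroid using Ī + A·d² with d = y − 71.3:
  bottom plate: d = -57.3 mm → contributes +15 939 447 mm⁴
  web plate: d = 56.7 mm → contributes +15 715 736 mm⁴
  top plate: d = 162.7 mm → contributes +22 245 964 mm⁴
Total I = 53 901 147 mm⁴.

I_x ≈ 5.39 × 10⁷ mm⁴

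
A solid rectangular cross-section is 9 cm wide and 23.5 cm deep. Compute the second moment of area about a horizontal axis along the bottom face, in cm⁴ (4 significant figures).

I_base ≈ 3.893 × 10⁴ cm⁴

The section: 9 × 23.5, A = 211.5 cm², y = 11.75 cm, Ī = 9733.41 cm⁴.
Transfer it to the bottom edge using Ī + A·d² with d = y − 0:
  the section: d = 11.75 cm → contributes +38933.6 cm⁴
Total I = 38933.6 cm⁴.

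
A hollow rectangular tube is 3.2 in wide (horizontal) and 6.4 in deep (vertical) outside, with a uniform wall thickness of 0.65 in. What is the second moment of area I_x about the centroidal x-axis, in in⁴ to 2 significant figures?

I_x ≈ 49 in⁴

Treat the section as a set of non-overlapping primitives; coordinates are from the bounding-box lower-left.
Outer rectangle: 3.2 × 6.4, A = 20.48 in², y = 3.2 in, Ī = 69.91 in⁴.
Inner void (subtracted): 1.9 × 5.1, A = 9.69 in², y = 3.2 in, Ī = 21 in⁴.
By symmetry the centroid is at mid-height, ȳ = 3.2 in.
All pieces are centred on the centroidal x-axis, so I = ΣĪ (holes subtracted) = 48.9 in⁴.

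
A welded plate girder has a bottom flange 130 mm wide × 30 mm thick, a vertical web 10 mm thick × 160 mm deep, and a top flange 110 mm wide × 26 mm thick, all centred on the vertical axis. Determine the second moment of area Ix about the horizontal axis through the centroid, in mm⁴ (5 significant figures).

Treat the section as a set of non-overlapping primitives; coordinates are from the bounding-box lower-left.
Bottom plate: 130 × 30, A = 3 900 mm², y = 15 mm, Ī = 292 500 mm⁴.
Web plate: 10 × 160, A = 1 600 mm², y = 110 mm, Ī = 3 413 333 mm⁴.
Top plate: 110 × 26, A = 2 860 mm², y = 203 mm, Ī = 161113.3 mm⁴.
Centroid: ȳ = ΣA·y / ΣA = 97.49761 mm.
Transfer each piece to the horizontal axis through the centroid using Ī + A·d² with d = y − 97.49761:
  bottom plate: d = -82.49761 mm → contributes +26 835 336 mm⁴
  web plate: d = 12.50239 mm → contributes +3 663 429 mm⁴
  top plate: d = 105.5024 mm → contributes +31 995 072 mm⁴
Total I = 62 493 837 mm⁴.

Ix ≈ 6.2494 × 10⁷ mm⁴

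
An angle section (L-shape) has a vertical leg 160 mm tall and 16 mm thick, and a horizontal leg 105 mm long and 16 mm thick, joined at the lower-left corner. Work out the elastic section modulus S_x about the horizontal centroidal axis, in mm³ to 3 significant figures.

Split into non-overlapping primitives; take the origin at the lower-left of the bounding box.
Vertical leg: 16 × 160, A = 2 560 mm², y = 80 mm, Ī = 5 461 333 mm⁴.
Horizontal leg (remainder): 89 × 16, A = 1 424 mm², y = 8 mm, Ī = 30 379 mm⁴.
Centroid: ȳ = ΣA·y / ΣA = 54.265 mm.
Transfer each piece to the horizontal centroidal axis using Ī + A·d² with d = y − 54.265:
  vertical leg: d = 25.735 mm → contributes +7 156 788 mm⁴
  horizontal leg (remainder): d = -46.265 mm → contributes +3 078 388 mm⁴
Total I = 10 235 176 mm⁴.
Extreme fibre distance c = 105.73 mm; S = I/c = 96 800 mm³.

S_x ≈ 9.68 × 10⁴ mm³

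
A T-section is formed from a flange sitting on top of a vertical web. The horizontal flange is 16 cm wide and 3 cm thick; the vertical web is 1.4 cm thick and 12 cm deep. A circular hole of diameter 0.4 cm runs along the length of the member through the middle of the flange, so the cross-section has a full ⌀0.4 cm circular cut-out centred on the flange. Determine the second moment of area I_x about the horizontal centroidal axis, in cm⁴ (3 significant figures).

I_x ≈ 937 cm⁴

Treat the section as a set of non-overlapping primitives; coordinates are from the bounding-box lower-left.
Flange: 16 × 3, A = 48 cm², y = 13.5 cm, Ī = 36 cm⁴.
Web: 1.4 × 12, A = 16.8 cm², y = 6 cm, Ī = 201.6 cm⁴.
Hole (subtracted): ⌀0.4, A = 0.12566 cm², y = 13.5 cm, Ī = 0.0012566 cm⁴.
Centroid: ȳ = ΣA·y / ΣA = 11.552 cm.
Transfer each piece to the horizontal centroidal axis using Ī + A·d² with d = y − 11.552:
  flange: d = 1.9482 cm → contributes +218.19 cm⁴
  web: d = -5.5518 cm → contributes +719.41 cm⁴
  hole: d = 1.9482 cm → contributes −0.47822 cm⁴
Total I = 937.12 cm⁴.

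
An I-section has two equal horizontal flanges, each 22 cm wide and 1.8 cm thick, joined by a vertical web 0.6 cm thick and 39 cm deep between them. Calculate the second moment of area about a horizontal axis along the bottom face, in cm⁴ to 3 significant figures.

Break the section into simple shapes (no overlaps), measuring from the bottom-left corner of the bounding box.
Bottom flange: 22 × 1.8, A = 39.6 cm², y = 0.9 cm, Ī = 10.692 cm⁴.
Web: 0.6 × 39, A = 23.4 cm², y = 21.3 cm, Ī = 2 966 cm⁴.
Top flange: 22 × 1.8, A = 39.6 cm², y = 41.7 cm, Ī = 10.692 cm⁴.
Transfer each piece to a horizontal axis along the bottom face using Ī + A·d² with d = y − 0:
  bottom flange: d = 0.9 cm → contributes +42.768 cm⁴
  web: d = 21.3 cm → contributes +13 582 cm⁴
  top flange: d = 41.7 cm → contributes +68 871 cm⁴
Total I = 82 496 cm⁴.

I_base ≈ 8.25 × 10⁴ cm⁴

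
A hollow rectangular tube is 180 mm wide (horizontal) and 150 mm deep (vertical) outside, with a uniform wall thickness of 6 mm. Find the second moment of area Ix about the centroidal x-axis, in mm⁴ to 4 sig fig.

Ix ≈ 1.383 × 10⁷ mm⁴

Treat the section as a set of non-overlapping primitives; coordinates are from the bounding-box lower-left.
Outer rectangle: 180 × 150, A = 27 000 mm², y = 75 mm, Ī = 50 625 000 mm⁴.
Inner void (subtracted): 168 × 138, A = 23 184 mm², y = 75 mm, Ī = 36 793 008 mm⁴.
By symmetry the centroid is at mid-height, ȳ = 75 mm.
All pieces are centred on the centroidal x-axis, so I = ΣĪ (holes subtracted) = 13 831 992 mm⁴.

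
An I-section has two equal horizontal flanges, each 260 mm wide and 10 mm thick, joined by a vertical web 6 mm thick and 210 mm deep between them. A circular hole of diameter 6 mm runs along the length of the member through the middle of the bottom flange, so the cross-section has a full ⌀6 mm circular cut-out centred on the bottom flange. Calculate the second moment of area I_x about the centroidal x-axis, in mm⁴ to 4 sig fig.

Split into non-overlapping primitives; take the origin at the lower-left of the bounding box.
Bottom flange: 260 × 10, A = 2 600 mm², y = 5 mm, Ī = 21666.7 mm⁴.
Web: 6 × 210, A = 1 260 mm², y = 115 mm, Ī = 4 630 500 mm⁴.
Top flange: 260 × 10, A = 2 600 mm², y = 225 mm, Ī = 21666.7 mm⁴.
Hole (subtracted): ⌀6, A = 28.2743 mm², y = 5 mm, Ī = 63.6173 mm⁴.
Centroid: ȳ = ΣA·y / ΣA = 115.484 mm.
Transfer each piece to the centroidal x-axis using Ī + A·d² with d = y − 115.484:
  bottom flange: d = -110.484 mm → contributes +31 758 876 mm⁴
  web: d = -0.483568 mm → contributes +4 630 795 mm⁴
  top flange: d = 109.516 mm → contributes +31 205 674 mm⁴
  hole: d = -110.484 mm → contributes −345 198 mm⁴
Total I = 67 250 146 mm⁴.

I_x ≈ 6.725 × 10⁷ mm⁴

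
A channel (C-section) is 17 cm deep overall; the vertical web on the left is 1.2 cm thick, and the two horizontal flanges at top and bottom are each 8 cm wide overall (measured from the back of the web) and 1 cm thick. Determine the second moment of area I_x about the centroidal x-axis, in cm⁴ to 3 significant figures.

Split into non-overlapping primitives; take the origin at the lower-left of the bounding box.
Web: 1.2 × 17, A = 20.4 cm², y = 8.5 cm, Ī = 491.3 cm⁴.
Top flange (beyond web): 6.8 × 1, A = 6.8 cm², y = 16.5 cm, Ī = 0.56667 cm⁴.
Bottom flange (beyond web): 6.8 × 1, A = 6.8 cm², y = 0.5 cm, Ī = 0.56667 cm⁴.
By symmetry the centroid is at mid-height, ȳ = 8.5 cm.
Transfer each piece to the centroidal x-axis using Ī + A·d² with d = y − 8.5:
  web: d = 0 cm → contributes +491.3 cm⁴
  top flange (beyond web): d = 8 cm → contributes +435.77 cm⁴
  bottom flange (beyond web): d = -8 cm → contributes +435.77 cm⁴
Total I = 1362.8 cm⁴.

I_x ≈ 1360 cm⁴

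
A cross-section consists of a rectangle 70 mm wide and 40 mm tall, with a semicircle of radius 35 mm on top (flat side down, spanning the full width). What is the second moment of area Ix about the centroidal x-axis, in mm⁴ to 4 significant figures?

Ix ≈ 1.924 × 10⁶ mm⁴

Decompose the section into non-overlapping parts with the origin at the bottom-left of its bounding rectangle.
Rectangular body: 70 × 40, A = 2 800 mm², y = 20 mm, Ī = 373 333 mm⁴.
Semicircular cap: semicircle r = 35, A = 1924.23 mm², y = 54.8545 mm, Ī = 164 704 mm⁴.
Centroid: ȳ = ΣA·y / ΣA = 34.1966 mm.
Transfer each piece to the centroidal x-axis using Ī + A·d² with d = y − 34.1966:
  rectangular body: d = -14.1966 mm → contributes +937 653 mm⁴
  semicircular cap: d = 20.6579 mm → contributes +985 864 mm⁴
Total I = 1 923 517 mm⁴.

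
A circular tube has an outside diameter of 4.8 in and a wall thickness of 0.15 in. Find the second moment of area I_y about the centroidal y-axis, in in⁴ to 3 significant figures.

I_y ≈ 5.93 in⁴

Treat the section as a set of non-overlapping primitives; coordinates are from the bounding-box lower-left.
Outer circle: ⌀4.8, A = 18.096 in², x = 2.4 in, Ī = 26.058 in⁴.
Bore (subtracted): ⌀4.5, A = 15.904 in², x = 2.4 in, Ī = 20.129 in⁴.
By symmetry the centroid is at mid-width, x̄ = 2.4 in.
All pieces are centred on the centroidal y-axis, so I = ΣĪ (holes subtracted) = 5.9287 in⁴.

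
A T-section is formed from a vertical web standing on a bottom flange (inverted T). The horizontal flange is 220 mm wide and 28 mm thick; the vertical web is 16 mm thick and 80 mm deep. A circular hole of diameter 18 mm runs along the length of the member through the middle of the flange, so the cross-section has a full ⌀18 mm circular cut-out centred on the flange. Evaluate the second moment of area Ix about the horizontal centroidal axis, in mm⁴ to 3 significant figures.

Ix ≈ 4.15 × 10⁶ mm⁴

Decompose the section into non-overlapping parts with the origin at the bottom-left of its bounding rectangle.
Flange: 220 × 28, A = 6 160 mm², y = 14 mm, Ī = 402 453 mm⁴.
Web: 16 × 80, A = 1 280 mm², y = 68 mm, Ī = 682 667 mm⁴.
Hole (subtracted): ⌀18, A = 254.47 mm², y = 14 mm, Ī = 5 153 mm⁴.
Centroid: ȳ = ΣA·y / ΣA = 23.619 mm.
Transfer each piece to the horizontal centroidal axis using Ī + A·d² with d = y − 23.619:
  flange: d = -9.6193 mm → contributes +972 448 mm⁴
  web: d = 44.381 mm → contributes +3 203 811 mm⁴
  hole: d = -9.6193 mm → contributes −28 699 mm⁴
Total I = 4 147 559 mm⁴.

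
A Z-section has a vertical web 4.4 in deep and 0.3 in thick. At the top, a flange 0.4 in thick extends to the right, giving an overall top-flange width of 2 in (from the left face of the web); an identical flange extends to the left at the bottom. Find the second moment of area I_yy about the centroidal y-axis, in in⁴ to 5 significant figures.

Split into non-overlapping primitives; take the origin at the lower-left of the bounding box.
Web: 0.3 × 4.4, A = 1.32 in², x = 1.85 in, Ī = 0.0099 in⁴.
Top flange (beyond web): 1.7 × 0.4, A = 0.68 in², x = 2.85 in, Ī = 0.1637667 in⁴.
Bottom flange (beyond web): 1.7 × 0.4, A = 0.68 in², x = 0.85 in, Ī = 0.1637667 in⁴.
Centroid: x̄ = ΣA·x / ΣA = 1.85 in.
Transfer each piece to the centroidal y-axis using Ī + A·d² with d = x − 1.85:
  web: d = 0 in → contributes +0.0099 in⁴
  top flange (beyond web): d = 1 in → contributes +0.8437667 in⁴
  bottom flange (beyond web): d = -1 in → contributes +0.8437667 in⁴
Total I = 1.697433 in⁴.

I_yy ≈ 1.6974 in⁴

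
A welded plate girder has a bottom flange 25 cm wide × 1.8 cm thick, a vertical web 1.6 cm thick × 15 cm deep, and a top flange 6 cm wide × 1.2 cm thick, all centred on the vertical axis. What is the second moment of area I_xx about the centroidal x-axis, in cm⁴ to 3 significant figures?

I_xx ≈ 2770 cm⁴

Split into non-overlapping primitives; take the origin at the lower-left of the bounding box.
Bottom plate: 25 × 1.8, A = 45 cm², y = 0.9 cm, Ī = 12.15 cm⁴.
Web plate: 1.6 × 15, A = 24 cm², y = 9.3 cm, Ī = 450 cm⁴.
Top plate: 6 × 1.2, A = 7.2 cm², y = 17.4 cm, Ī = 0.864 cm⁴.
Centroid: ȳ = ΣA·y / ΣA = 5.1047 cm.
Transfer each piece to the centroidal x-axis using Ī + A·d² with d = y − 5.1047:
  bottom plate: d = -4.2047 cm → contributes +807.74 cm⁴
  web plate: d = 4.1953 cm → contributes +872.41 cm⁴
  top plate: d = 12.295 cm → contributes +1089.3 cm⁴
Total I = 2769.5 cm⁴.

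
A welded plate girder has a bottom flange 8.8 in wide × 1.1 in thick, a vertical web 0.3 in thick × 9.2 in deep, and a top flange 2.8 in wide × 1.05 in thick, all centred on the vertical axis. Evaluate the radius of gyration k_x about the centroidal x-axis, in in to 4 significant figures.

Treat the section as a set of non-overlapping primitives; coordinates are from the bounding-box lower-left.
Bottom plate: 8.8 × 1.1, A = 9.68 in², y = 0.55 in, Ī = 0.976067 in⁴.
Web plate: 0.3 × 9.2, A = 2.76 in², y = 5.7 in, Ī = 19.4672 in⁴.
Top plate: 2.8 × 1.05, A = 2.94 in², y = 10.825 in, Ī = 0.270113 in⁴.
Centroid: ȳ = ΣA·y / ΣA = 3.43833 in.
Transfer each piece to the centroidal x-axis using Ī + A·d² with d = y − 3.43833:
  bottom plate: d = -2.88833 in → contributes +81.7309 in⁴
  web plate: d = 2.26167 in → contributes +33.585 in⁴
  top plate: d = 7.38667 in → contributes +160.685 in⁴
Total I = 276.001 in⁴.
Radius of gyration: k = √(I/A) = √(276.001 / 15.38) = 4.23621 in.

k_x ≈ 4.236 in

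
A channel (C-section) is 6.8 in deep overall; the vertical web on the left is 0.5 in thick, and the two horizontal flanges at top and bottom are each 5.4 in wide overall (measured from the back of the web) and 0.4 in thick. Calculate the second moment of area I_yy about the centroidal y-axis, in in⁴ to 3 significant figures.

I_yy ≈ 21.2 in⁴

Treat the section as a set of non-overlapping primitives; coordinates are from the bounding-box lower-left.
Web: 0.5 × 6.8, A = 3.4 in², x = 0.25 in, Ī = 0.070833 in⁴.
Top flange (beyond web): 4.9 × 0.4, A = 1.96 in², x = 2.95 in, Ī = 3.9216 in⁴.
Bottom flange (beyond web): 4.9 × 0.4, A = 1.96 in², x = 2.95 in, Ī = 3.9216 in⁴.
Centroid: x̄ = ΣA·x / ΣA = 1.6959 in.
Transfer each piece to the centroidal y-axis using Ī + A·d² with d = x − 1.6959:
  web: d = -1.4459 in → contributes +7.179 in⁴
  top flange (beyond web): d = 1.2541 in → contributes +7.0042 in⁴
  bottom flange (beyond web): d = 1.2541 in → contributes +7.0042 in⁴
Total I = 21.187 in⁴.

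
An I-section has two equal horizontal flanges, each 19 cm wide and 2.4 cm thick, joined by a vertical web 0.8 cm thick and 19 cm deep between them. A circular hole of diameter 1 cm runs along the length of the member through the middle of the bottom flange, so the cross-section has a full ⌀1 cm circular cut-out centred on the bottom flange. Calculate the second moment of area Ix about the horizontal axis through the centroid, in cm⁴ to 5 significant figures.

Break the section into simple shapes (no overlaps), measuring from the bottom-left corner of the bounding box.
Bottom flange: 19 × 2.4, A = 45.6 cm², y = 1.2 cm, Ī = 21.888 cm⁴.
Web: 0.8 × 19, A = 15.2 cm², y = 11.9 cm, Ī = 457.2667 cm⁴.
Top flange: 19 × 2.4, A = 45.6 cm², y = 22.6 cm, Ī = 21.888 cm⁴.
Hole (subtracted): ⌀1, A = 0.7853982 cm², y = 1.2 cm, Ī = 0.04908739 cm⁴.
Centroid: ȳ = ΣA·y / ΣA = 11.97957 cm.
Transfer each piece to the horizontal axis through the centroid using Ī + A·d² with d = y − 11.97957:
  bottom flange: d = -10.77957 cm → contributes +5320.568 cm⁴
  web: d = -0.07957006 cm → contributes +457.3629 cm⁴
  top flange: d = 10.62043 cm → contributes +5165.273 cm⁴
  hole: d = -10.77957 cm → contributes −91.31167 cm⁴
Total I = 10851.89 cm⁴.

Ix ≈ 1.0852 × 10⁴ cm⁴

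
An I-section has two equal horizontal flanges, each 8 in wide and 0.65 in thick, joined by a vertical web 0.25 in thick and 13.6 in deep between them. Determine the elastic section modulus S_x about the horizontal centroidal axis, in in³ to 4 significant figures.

S_x ≈ 77.95 in³

Treat the section as a set of non-overlapping primitives; coordinates are from the bounding-box lower-left.
Bottom flange: 8 × 0.65, A = 5.2 in², y = 0.325 in, Ī = 0.183083 in⁴.
Web: 0.25 × 13.6, A = 3.4 in², y = 7.45 in, Ī = 52.4053 in⁴.
Top flange: 8 × 0.65, A = 5.2 in², y = 14.575 in, Ī = 0.183083 in⁴.
By symmetry the centroid is at mid-height, ȳ = 7.45 in.
Transfer each piece to the horizontal centroidal axis using Ī + A·d² with d = y − 7.45:
  bottom flange: d = -7.125 in → contributes +264.164 in⁴
  web: d = 0 in → contributes +52.4053 in⁴
  top flange: d = 7.125 in → contributes +264.164 in⁴
Total I = 580.734 in⁴.
Extreme fibre distance c = 7.45 in; S = I/c = 77.9509 in³.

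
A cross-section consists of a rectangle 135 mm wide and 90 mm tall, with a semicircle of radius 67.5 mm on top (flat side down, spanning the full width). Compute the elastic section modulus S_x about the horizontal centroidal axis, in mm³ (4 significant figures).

S_x ≈ 4.097 × 10⁵ mm³

Treat the section as a set of non-overlapping primitives; coordinates are from the bounding-box lower-left.
Rectangular body: 135 × 90, A = 12 150 mm², y = 45 mm, Ī = 8 201 250 mm⁴.
Semicircular cap: semicircle r = 67.5, A = 7156.94 mm², y = 118.648 mm, Ī = 2 278 490 mm⁴.
Centroid: ȳ = ΣA·y / ΣA = 72.3007 mm.
Transfer each piece to the horizontal centroidal axis using Ī + A·d² with d = y − 72.3007:
  rectangular body: d = -27.3007 mm → contributes +17 257 008 mm⁴
  semicircular cap: d = 46.3472 mm → contributes +17 652 023 mm⁴
Total I = 34 909 031 mm⁴.
Extreme fibre distance c = 85.1993 mm; S = I/c = 409 734 mm³.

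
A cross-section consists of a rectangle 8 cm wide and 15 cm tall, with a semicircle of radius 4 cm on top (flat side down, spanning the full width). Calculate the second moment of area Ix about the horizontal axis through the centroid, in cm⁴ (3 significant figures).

Ix ≈ 4040 cm⁴

Decompose the section into non-overlapping parts with the origin at the bottom-left of its bounding rectangle.
Rectangular body: 8 × 15, A = 120 cm², y = 7.5 cm, Ī = 2 250 cm⁴.
Semicircular cap: semicircle r = 4, A = 25.133 cm², y = 16.698 cm, Ī = 28.098 cm⁴.
Centroid: ȳ = ΣA·y / ΣA = 9.0928 cm.
Transfer each piece to the horizontal axis through the centroid using Ī + A·d² with d = y − 9.0928:
  rectangular body: d = -1.5928 cm → contributes +2554.4 cm⁴
  semicircular cap: d = 7.6049 cm → contributes +1481.6 cm⁴
Total I = 4036.1 cm⁴.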